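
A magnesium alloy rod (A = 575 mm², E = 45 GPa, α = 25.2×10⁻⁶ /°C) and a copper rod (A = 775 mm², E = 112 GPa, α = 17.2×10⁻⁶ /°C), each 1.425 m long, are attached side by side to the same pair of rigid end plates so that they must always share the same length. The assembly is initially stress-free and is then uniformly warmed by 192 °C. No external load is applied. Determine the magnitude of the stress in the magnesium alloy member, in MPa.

σ ≈ 53.2 MPa (compressive)

Equilibrium of a rigid end plate with no external load gives equal and opposite internal forces ±P in the two members. Since α_{magnesium alloy} > α_{copper}, heating drives the magnesium alloy into compression and the copper into tension.
Equating the net (thermal + elastic) strains gives |α₁ − α₂|·ΔT = P·[1/(A₁E₁) + 1/(A₂E₂)].
|α₁ − α₂|·ΔT = 8×10⁻⁶ × 192 = 0.001536.
1/(A₁E₁) + 1/(A₂E₂) = 1/(575×45×10³) + 1/(775×112×10³) = 5.017×10⁻⁸ N⁻¹.
P = 0.001536 / 5.017×10⁻⁸ = 30620 N = 30.62 kN.
σ_{magnesium alloy} = P/A₁ = 30620/575 = 53.25 MPa, compressive.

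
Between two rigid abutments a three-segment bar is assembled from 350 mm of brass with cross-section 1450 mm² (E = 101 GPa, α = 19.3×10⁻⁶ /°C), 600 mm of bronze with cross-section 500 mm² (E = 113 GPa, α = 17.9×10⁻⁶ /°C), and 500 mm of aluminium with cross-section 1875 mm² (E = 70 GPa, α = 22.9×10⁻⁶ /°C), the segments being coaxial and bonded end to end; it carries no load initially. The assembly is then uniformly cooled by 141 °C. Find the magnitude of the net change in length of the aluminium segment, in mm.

If the supports were absent, the total length change would be Σ αᵢΔT Lᵢ = 19.3×10⁻⁶×141×350 + 17.9×10⁻⁶×141×600 + 22.9×10⁻⁶×141×500 = 4.081 mm.
The walls prevent any net length change, so an axial force P (same in every segment) develops. Compatibility: P · Σ Lᵢ/(AᵢEᵢ) = δ_free.
The series flexibility is Σ Lᵢ/(AᵢEᵢ) = 350/(1450×101×10³) + 600/(500×113×10³) + 500/(1875×70×10³) = 1.682×10⁻⁵ mm/N.
P = 4.081 / 1.682×10⁻⁵ = 242700 N = 242.7 kN, tensile.
For the aluminium segment, free thermal change = 22.9×10⁻⁶×141×500 = 1.614 mm and elastic change from P = 242700×500/(1875×70×10³) = 0.9244 mm; these oppose, so the net change is 0.69 mm (segment shortens).

|ΔL| ≈ 0.69 mm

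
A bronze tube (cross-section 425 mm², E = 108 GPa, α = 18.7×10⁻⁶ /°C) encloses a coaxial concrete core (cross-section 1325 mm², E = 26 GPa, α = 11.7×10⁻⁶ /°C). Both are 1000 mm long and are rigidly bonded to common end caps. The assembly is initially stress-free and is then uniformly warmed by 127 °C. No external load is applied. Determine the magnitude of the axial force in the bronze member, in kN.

The bronze has the larger α, so on heating it would change length more than the concrete if both were free. The rigid plates force a common final length, so the bronze is put into compression and the concrete into tension, with equal and opposite forces P (no external load).
Setting the final lengths equal and cancelling L: (α₁ − α₂)ΔT = P/(A₁E₁) + P/(A₂E₂).
|α₁ − α₂|·ΔT = 7×10⁻⁶ × 127 = 0.000889.
1/(A₁E₁) + 1/(A₂E₂) = 1/(425×108×10³) + 1/(1325×26×10³) = 5.081×10⁻⁸ N⁻¹.
P = 0.000889 / 5.081×10⁻⁸ = 17500 N = 17.5 kN.

P ≈ 17.5 kN (compressive in the bronze)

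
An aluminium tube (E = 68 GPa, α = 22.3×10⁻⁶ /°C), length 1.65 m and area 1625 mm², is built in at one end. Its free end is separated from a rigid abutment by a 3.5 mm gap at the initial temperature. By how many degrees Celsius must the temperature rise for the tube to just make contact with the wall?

The gap closes when αΔT L = 3.5 mm, since the tube is still unstressed at that instant.
ΔT = 3.5 / (22.3×10⁻⁶ × 1650) = 95.12 °C.

ΔT ≈ 95.1 °C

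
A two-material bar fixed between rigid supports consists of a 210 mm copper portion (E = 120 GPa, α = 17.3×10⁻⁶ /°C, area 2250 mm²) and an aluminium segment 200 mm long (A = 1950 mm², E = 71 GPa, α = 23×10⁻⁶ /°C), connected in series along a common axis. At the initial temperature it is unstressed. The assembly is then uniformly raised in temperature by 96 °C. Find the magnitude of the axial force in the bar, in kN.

With the walls removed the bar would change length by δ_free = Σ αᵢΔT Lᵢ = 17.3×10⁻⁶×96×210 + 23×10⁻⁶×96×200 = 0.7904 mm.
Since the ends are fixed, an axial force P builds up, equal in every segment, with P · Σ Lᵢ/(AᵢEᵢ) = δ_free.
Σ Lᵢ/(AᵢEᵢ) = 210/(2250×120×10³) + 200/(1950×71×10³) = 2.222×10⁻⁶ mm/N.
P = 0.7904 / 2.222×10⁻⁶ = 355600 N = 355.6 kN, compressive.

P ≈ 356 kN (compressive)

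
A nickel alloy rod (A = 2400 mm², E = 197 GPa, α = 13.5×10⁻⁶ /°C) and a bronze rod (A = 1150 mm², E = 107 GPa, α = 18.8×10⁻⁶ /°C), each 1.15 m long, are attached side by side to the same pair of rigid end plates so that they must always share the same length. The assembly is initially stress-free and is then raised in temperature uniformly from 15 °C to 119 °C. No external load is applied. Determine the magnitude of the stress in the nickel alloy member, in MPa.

σ ≈ 22.4 MPa (tensile)

Equilibrium of a rigid end plate with no external load gives equal and opposite internal forces ±P in the two members. Since α_{bronze} > α_{nickel alloy}, heating drives the bronze into compression and the nickel alloy into tension.
Equating the net (thermal + elastic) strains gives |α₁ − α₂|·ΔT = P·[1/(A₁E₁) + 1/(A₂E₂)].
|α₁ − α₂|·ΔT = 5.3×10⁻⁶ × 104 = 0.0005512.
1/(A₁E₁) + 1/(A₂E₂) = 1/(2400×197×10³) + 1/(1150×107×10³) = 1.024×10⁻⁸ N⁻¹.
P = 0.0005512 / 1.024×10⁻⁸ = 53820 N = 53.82 kN.
σ_{nickel alloy} = P/A₁ = 53820/2400 = 22.42 MPa, tensile.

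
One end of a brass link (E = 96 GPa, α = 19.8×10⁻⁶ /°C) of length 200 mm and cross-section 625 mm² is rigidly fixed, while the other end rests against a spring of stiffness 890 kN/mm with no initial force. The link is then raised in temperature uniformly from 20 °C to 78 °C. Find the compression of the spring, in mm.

δ ≈ 0.0579 mm

Free thermal expansion: δ_free = αΔT L = 19.8×10⁻⁶ × 58 × 200 = 0.2297 mm.
With a force P in the spring, the elastic change of the link is PL/(AE) and that of the spring is P/k; compatibility requires their sum to equal δ_free.
So P = δ_free / [L/(AE) + 1/k] = 0.2297 / [ 200/(625×96×10³) + 1/(890×10³) ].
P = 0.2297 / 4.457×10⁻⁶ = 51530 N.
Spring compression = P/k = 51530/(890×10³) = 0.0579 mm.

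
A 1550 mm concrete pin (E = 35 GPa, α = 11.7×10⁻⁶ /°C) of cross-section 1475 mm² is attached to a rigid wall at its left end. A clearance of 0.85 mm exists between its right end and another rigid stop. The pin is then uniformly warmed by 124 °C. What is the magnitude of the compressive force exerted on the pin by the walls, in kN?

P ≈ 46.6 kN

Unrestrained expansion: δ_free = αΔT L = 11.7×10⁻⁶ × 124 × 1550 = 2.249 mm.
The gap closes (δ_free > 0.85 mm) and the wall then resists a further 2.249 − 0.85 = 1.399 mm of expansion.
So σ = E(δ_free − g)/L = 35×10³ × 1.399/1550 = 31.58 MPa.
P = σA = 31.58 × 1475 = 46.59 kN.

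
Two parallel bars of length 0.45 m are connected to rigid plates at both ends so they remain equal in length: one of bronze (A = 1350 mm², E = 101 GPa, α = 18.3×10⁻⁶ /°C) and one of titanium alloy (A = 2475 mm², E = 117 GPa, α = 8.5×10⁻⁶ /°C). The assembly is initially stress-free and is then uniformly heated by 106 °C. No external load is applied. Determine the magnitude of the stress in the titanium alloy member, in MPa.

Both members must finish at the same length. With the larger α, the bronze tends to over-expand; the plates restrain it, putting the bronze in compression and the titanium alloy in tension. With no external load the two internal forces are equal and opposite, magnitude P.
Setting the final lengths equal and cancelling L: (α₁ − α₂)ΔT = P/(A₁E₁) + P/(A₂E₂).
|α₁ − α₂|·ΔT = 9.8×10⁻⁶ × 106 = 0.001039.
1/(A₁E₁) + 1/(A₂E₂) = 1/(1350×101×10³) + 1/(2475×117×10³) = 1.079×10⁻⁸ N⁻¹.
P = 0.001039 / 1.079×10⁻⁸ = 96300 N = 96.3 kN.
σ_{titanium alloy} = P/A₂ = 96300/2475 = 38.91 MPa, tensile.

σ ≈ 38.9 MPa (tensile)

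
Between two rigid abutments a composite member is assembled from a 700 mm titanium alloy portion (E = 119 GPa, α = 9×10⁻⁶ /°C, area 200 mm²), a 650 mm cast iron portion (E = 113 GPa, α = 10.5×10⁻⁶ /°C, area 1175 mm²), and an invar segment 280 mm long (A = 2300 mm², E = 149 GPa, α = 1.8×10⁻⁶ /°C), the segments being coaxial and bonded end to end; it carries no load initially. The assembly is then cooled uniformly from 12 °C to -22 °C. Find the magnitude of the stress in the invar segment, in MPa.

If the supports were absent, the total length change would be Σ αᵢΔT Lᵢ = 9×10⁻⁶×34×700 + 10.5×10⁻⁶×34×650 + 1.8×10⁻⁶×34×280 = 0.4634 mm.
Since the ends are fixed, an axial force P builds up, equal in every segment, with P · Σ Lᵢ/(AᵢEᵢ) = δ_free.
Σ Lᵢ/(AᵢEᵢ) = 700/(200×119×10³) + 650/(1175×113×10³) + 280/(2300×149×10³) = 3.512×10⁻⁵ mm/N.
So P = 0.4634 / 3.512×10⁻⁵ = 13.19 kN, tensile.
σ_{invar} = P / A = 13190 / 2300 = 5.736 MPa.

σ ≈ 5.74 MPa (tensile)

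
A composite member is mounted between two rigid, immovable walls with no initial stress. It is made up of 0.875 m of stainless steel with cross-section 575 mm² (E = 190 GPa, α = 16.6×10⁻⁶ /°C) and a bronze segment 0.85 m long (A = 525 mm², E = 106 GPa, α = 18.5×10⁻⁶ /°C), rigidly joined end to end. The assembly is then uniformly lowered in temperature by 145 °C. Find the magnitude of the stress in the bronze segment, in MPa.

σ ≈ 359 MPa (tensile)

With the walls removed the bar would change length by δ_free = Σ αᵢΔT Lᵢ = 16.6×10⁻⁶×145×875 + 18.5×10⁻⁶×145×850 = 4.386 mm.
Since the ends are fixed, an axial force P builds up, equal in every segment, with P · Σ Lᵢ/(AᵢEᵢ) = δ_free.
Σ Lᵢ/(AᵢEᵢ) = 875/(575×190×10³) + 850/(525×106×10³) = 2.328×10⁻⁵ mm/N.
So P = 4.386 / 2.328×10⁻⁵ = 188.4 kN, tensile.
σ_{bronze} = P / A = 188400 / 525 = 358.8 MPa.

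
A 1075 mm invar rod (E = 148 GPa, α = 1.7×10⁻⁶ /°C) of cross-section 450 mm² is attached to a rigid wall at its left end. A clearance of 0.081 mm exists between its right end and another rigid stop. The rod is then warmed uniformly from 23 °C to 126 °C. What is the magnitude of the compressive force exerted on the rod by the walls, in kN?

P ≈ 6.64 kN

Unrestrained expansion: δ_free = αΔT L = 1.7×10⁻⁶ × 103 × 1075 = 0.1882 mm.
After closing the 0.081 mm clearance, 0.1882 − 0.081 = 0.1072 mm of expansion remains to be suppressed by the wall.
That suppressed elongation corresponds to σ = E·Δ/L = 148×10³ × 0.1072/1075 = 14.76 MPa.
Force on the wall = σA = 14.76 × 450 mm² = 6.643 kN.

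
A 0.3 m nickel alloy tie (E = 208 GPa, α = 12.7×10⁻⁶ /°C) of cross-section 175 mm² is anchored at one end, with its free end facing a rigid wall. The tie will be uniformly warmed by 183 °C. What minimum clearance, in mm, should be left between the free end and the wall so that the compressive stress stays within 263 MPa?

g ≈ 0.318 mm

Free expansion if unrestrained: δ_free = αΔT L = 12.7×10⁻⁶ × 183 × 300 = 0.6972 mm.
A stress of 263 MPa corresponds to the wall pushing the tie back by σL/E = 263×300/(208×10³) = 0.3793 mm.
The gap must absorb the remainder: g_min = 0.6972 − 0.3793 = 0.3179 mm.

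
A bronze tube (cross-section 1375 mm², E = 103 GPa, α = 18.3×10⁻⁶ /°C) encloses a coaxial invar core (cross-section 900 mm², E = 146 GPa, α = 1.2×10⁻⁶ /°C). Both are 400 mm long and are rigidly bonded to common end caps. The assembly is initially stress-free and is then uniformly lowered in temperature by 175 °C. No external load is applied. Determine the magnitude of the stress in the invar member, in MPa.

The bronze has the larger α, so on cooling it would change length more than the invar if both were free. The rigid plates force a common final length, so the bronze is put into tension and the invar into compression, with equal and opposite forces P (no external load).
Setting the final lengths equal and cancelling L: (α₁ − α₂)ΔT = P/(A₁E₁) + P/(A₂E₂).
|α₁ − α₂|·ΔT = 17.1×10⁻⁶ × 175 = 0.002993.
1/(A₁E₁) + 1/(A₂E₂) = 1/(1375×103×10³) + 1/(900×146×10³) = 1.467×10⁻⁸ N⁻¹.
P = 0.002993 / 1.467×10⁻⁸ = 204000 N = 204 kN.
σ_{invar} = P/A₂ = 204000/900 = 226.6 MPa, compressive.

σ ≈ 227 MPa (compressive)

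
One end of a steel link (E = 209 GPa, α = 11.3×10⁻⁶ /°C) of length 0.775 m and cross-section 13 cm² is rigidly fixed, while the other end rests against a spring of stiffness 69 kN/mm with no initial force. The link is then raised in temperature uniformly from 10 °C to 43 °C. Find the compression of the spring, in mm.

The unrestrained thermal change is αΔT L = 11.3×10⁻⁶ × 33 × 775 = 0.289 mm.
Let P be the compressive force at the spring. The link shortens elastically by PL/(AE) and the spring compresses by P/k; together these equal δ_free.
P [ L/(AE) + 1/k ] = δ_free → P [ 775/(1300×209×10³) + 1/(69×10³) ] = 0.289.
P = 0.289 / 1.735×10⁻⁵ = 16660 N.
Spring compression = P/k = 16660/(69×10³) = 0.2415 mm.

δ ≈ 0.241 mm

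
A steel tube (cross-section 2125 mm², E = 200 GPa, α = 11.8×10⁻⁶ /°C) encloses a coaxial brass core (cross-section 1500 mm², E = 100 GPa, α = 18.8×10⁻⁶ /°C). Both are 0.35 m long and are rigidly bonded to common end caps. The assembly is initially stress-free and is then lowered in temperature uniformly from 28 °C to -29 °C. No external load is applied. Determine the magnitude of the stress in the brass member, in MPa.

Equilibrium of a rigid end plate with no external load gives equal and opposite internal forces ±P in the two members. Since α_{brass} > α_{steel}, cooling drives the brass into tension and the steel into compression.
Equating the net (thermal + elastic) strains gives |α₁ − α₂|·ΔT = P·[1/(A₁E₁) + 1/(A₂E₂)].
|α₁ − α₂|·ΔT = 7×10⁻⁶ × 57 = 0.000399.
1/(A₁E₁) + 1/(A₂E₂) = 1/(2125×200×10³) + 1/(1500×100×10³) = 9.02×10⁻⁹ N⁻¹.
P = 0.000399 / 9.02×10⁻⁹ = 44240 N = 44.24 kN.
σ_{brass} = P/A₂ = 44240/1500 = 29.49 MPa, tensile.

σ ≈ 29.5 MPa (tensile)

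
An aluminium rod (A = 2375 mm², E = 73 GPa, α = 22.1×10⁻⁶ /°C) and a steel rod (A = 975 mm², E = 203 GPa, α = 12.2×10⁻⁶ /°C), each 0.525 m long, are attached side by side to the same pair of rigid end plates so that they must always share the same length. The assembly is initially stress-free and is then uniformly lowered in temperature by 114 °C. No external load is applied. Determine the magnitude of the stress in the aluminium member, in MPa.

The aluminium has the larger α, so on cooling it would change length more than the steel if both were free. The rigid plates force a common final length, so the aluminium is put into tension and the steel into compression, with equal and opposite forces P (no external load).
Equating the net (thermal + elastic) strains gives |α₁ − α₂|·ΔT = P·[1/(A₁E₁) + 1/(A₂E₂)].
|α₁ − α₂|·ΔT = 9.9×10⁻⁶ × 114 = 0.001129.
1/(A₁E₁) + 1/(A₂E₂) = 1/(2375×73×10³) + 1/(975×203×10³) = 1.082×10⁻⁸ N⁻¹.
P = 0.001129 / 1.082×10⁻⁸ = 104300 N = 104.3 kN.
σ_{aluminium} = P/A₁ = 104300/2375 = 43.92 MPa, tensile.

σ ≈ 43.9 MPa (tensile)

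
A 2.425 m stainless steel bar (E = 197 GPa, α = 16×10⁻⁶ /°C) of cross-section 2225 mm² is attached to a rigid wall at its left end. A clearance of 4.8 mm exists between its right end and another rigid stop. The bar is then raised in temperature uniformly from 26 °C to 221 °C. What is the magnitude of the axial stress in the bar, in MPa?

σ ≈ 225 MPa (compressive)

Free thermal elongation = αΔT L = 16×10⁻⁶ × 195 × 2425 = 7.566 mm.
After closing the 4.8 mm clearance, 7.566 − 4.8 = 2.766 mm of expansion remains to be suppressed by the wall.
Compatibility: PL/(AE) = 2.766 mm, so σ = P/A = E × (2.766/2425) = 224.7 MPa.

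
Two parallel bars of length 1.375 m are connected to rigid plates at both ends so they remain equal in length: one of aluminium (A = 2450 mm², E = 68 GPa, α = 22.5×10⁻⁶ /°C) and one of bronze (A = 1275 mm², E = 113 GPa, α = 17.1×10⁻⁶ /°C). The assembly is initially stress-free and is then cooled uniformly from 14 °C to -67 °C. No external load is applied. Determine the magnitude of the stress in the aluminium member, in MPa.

σ ≈ 13.8 MPa (tensile)

The aluminium has the larger α, so on cooling it would change length more than the bronze if both were free. The rigid plates force a common final length, so the aluminium is put into tension and the bronze into compression, with equal and opposite forces P (no external load).
Setting the final lengths equal and cancelling L: (α₁ − α₂)ΔT = P/(A₁E₁) + P/(A₂E₂).
|α₁ − α₂|·ΔT = 5.4×10⁻⁶ × 81 = 0.0004374.
1/(A₁E₁) + 1/(A₂E₂) = 1/(2450×68×10³) + 1/(1275×113×10³) = 1.294×10⁻⁸ N⁻¹.
So P = 0.0004374 / 1.294×10⁻⁸ = 33.79 kN.
σ_{aluminium} = P/A₁ = 33790/2450 = 13.79 MPa, tensile.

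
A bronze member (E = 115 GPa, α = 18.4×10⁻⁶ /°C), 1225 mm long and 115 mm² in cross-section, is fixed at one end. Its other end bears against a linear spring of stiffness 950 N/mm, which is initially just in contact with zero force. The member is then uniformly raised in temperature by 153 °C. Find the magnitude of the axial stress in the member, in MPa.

σ ≈ 26.2 MPa (compressive)

The unrestrained thermal change is αΔT L = 18.4×10⁻⁶ × 153 × 1225 = 3.449 mm.
With a force P in the spring, the elastic change of the member is PL/(AE) and that of the spring is P/k; compatibility requires their sum to equal δ_free.
So P = δ_free / [L/(AE) + 1/k] = 3.449 / [ 1225/(115×115×10³) + 1/(950) ].
P = 3.449 / 0.001145 = 3011 N.
σ = P/A = 3011/115 = 26.18 MPa.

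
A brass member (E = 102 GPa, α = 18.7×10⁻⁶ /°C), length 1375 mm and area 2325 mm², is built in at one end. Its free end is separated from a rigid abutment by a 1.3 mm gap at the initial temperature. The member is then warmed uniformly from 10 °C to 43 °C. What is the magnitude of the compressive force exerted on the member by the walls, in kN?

P ≈ 0 kN

Unrestrained expansion: δ_free = αΔT L = 18.7×10⁻⁶ × 33 × 1375 = 0.8485 mm.
Since δ_free = 0.849 mm is less than the 1.3 mm gap, the member never touches the wall. No axial force develops.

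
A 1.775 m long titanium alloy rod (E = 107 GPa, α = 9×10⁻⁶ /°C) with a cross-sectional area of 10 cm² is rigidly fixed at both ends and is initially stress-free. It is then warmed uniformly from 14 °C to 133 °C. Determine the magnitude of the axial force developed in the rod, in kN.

Full restraint means ε = 0, so the stress is σ = EαΔT = 107×10³ × 9×10⁻⁶ × 119 = 114.6 MPa.
Then P = σA = 114.6 × 1000 mm² = 114.6 kN, compressive.

P ≈ 115 kN (compressive)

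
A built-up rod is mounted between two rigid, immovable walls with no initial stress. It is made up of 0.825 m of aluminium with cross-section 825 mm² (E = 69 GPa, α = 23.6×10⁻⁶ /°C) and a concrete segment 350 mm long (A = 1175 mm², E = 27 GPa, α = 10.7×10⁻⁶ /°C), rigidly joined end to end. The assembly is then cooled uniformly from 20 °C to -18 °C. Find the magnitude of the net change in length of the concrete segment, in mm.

|ΔL| ≈ 0.239 mm

Free thermal contraction of the whole bar: Σ αᵢΔT Lᵢ = 23.6×10⁻⁶×38×825 + 10.7×10⁻⁶×38×350 = 0.8822 mm.
The walls prevent any net length change, so an axial force P (same in every segment) develops. Compatibility: P · Σ Lᵢ/(AᵢEᵢ) = δ_free.
Σ Lᵢ/(AᵢEᵢ) = 825/(825×69×10³) + 350/(1175×27×10³) = 2.553×10⁻⁵ mm/N.
P = 0.8822 / 2.553×10⁻⁵ = 34560 N = 34.56 kN, tensile.
For the concrete segment, free thermal change = 10.7×10⁻⁶×38×350 = 0.1423 mm and elastic change from P = 34560×350/(1175×27×10³) = 0.3813 mm; these oppose, so the net change is 0.239 mm (segment lengthens).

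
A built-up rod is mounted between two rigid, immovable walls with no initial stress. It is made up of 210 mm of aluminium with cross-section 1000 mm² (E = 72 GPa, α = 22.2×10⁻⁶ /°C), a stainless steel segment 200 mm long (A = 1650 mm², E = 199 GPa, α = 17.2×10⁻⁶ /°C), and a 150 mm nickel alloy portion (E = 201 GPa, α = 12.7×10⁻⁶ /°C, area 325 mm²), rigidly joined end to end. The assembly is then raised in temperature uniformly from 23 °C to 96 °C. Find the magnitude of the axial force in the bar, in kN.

P ≈ 125 kN (compressive)

Free thermal expansion of the whole bar: Σ αᵢΔT Lᵢ = 22.2×10⁻⁶×73×210 + 17.2×10⁻⁶×73×200 + 12.7×10⁻⁶×73×150 = 0.7305 mm.
The rigid supports impose zero overall length change; the single axial force P common to all segments must satisfy P Σ Lᵢ/(AᵢEᵢ) = δ_free.
Σ Lᵢ/(AᵢEᵢ) = 210/(1000×72×10³) + 200/(1650×199×10³) + 150/(325×201×10³) = 5.822×10⁻⁶ mm/N.
P = 0.7305 / 5.822×10⁻⁶ = 125500 N = 125.5 kN, compressive.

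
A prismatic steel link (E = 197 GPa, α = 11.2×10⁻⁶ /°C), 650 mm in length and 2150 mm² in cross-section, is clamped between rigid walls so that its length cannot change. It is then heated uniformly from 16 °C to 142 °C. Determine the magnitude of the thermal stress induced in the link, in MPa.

σ ≈ 278 MPa (compressive)

With length fixed, the mechanical strain must cancel the thermal strain αΔT = 11.2×10⁻⁶ × 126 = 1411.2×10⁻⁶.
Hence σ = E·αΔT = 197×10³ × 1411.2×10⁻⁶ = 278 MPa, compressive.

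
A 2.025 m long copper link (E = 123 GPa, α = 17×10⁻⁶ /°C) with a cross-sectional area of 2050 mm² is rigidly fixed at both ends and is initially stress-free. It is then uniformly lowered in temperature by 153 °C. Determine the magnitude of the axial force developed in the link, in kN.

With zero net strain, σ = E·αΔT = 123 GPa × 17×10⁻⁶ × 153 = 319.9 MPa.
Then P = σA = 319.9 × 2050 mm² = 655.8 kN, tensile.

P ≈ 656 kN (tensile)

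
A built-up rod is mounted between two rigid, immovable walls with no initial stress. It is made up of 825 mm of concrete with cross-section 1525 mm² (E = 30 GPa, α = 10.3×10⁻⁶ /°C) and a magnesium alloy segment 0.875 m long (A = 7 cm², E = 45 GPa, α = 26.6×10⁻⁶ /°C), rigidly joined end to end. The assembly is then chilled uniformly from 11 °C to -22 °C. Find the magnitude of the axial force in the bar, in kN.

Free thermal contraction of the whole bar: Σ αᵢΔT Lᵢ = 10.3×10⁻⁶×33×825 + 26.6×10⁻⁶×33×875 = 1.048 mm.
The rigid supports impose zero overall length change; the single axial force P common to all segments must satisfy P Σ Lᵢ/(AᵢEᵢ) = δ_free.
Σ Lᵢ/(AᵢEᵢ) = 825/(1525×30×10³) + 875/(700×45×10³) = 4.581×10⁻⁵ mm/N.
Hence P = δ_free / Σ(L/AE) = 1.048/4.581×10⁻⁵ = 22.89 kN (tensile).

P ≈ 22.9 kN (tensile)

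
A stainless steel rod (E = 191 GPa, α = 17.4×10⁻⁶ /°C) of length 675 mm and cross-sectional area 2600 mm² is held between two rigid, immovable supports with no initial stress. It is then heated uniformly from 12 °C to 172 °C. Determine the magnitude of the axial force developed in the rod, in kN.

Full restraint means ε = 0, so the stress is σ = EαΔT = 191×10³ × 17.4×10⁻⁶ × 160 = 531.7 MPa.
Axial force P = σA = 531.7 × 2600 = 1.383×10⁶ N = 1383 kN, compressive.

P ≈ 1380 kN (compressive)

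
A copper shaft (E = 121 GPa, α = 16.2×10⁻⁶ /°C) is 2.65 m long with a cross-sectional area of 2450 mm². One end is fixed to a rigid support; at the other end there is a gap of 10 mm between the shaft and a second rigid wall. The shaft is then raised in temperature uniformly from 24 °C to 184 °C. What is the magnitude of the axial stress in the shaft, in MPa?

σ ≈ 0 MPa

If the wall were absent the shaft would grow by αΔT L = 16.2×10⁻⁶ × 160 × 2650 = 6.869 mm.
This is smaller than the 10 mm clearance, so the shaft expands freely without reaching the stop — the stress is zero.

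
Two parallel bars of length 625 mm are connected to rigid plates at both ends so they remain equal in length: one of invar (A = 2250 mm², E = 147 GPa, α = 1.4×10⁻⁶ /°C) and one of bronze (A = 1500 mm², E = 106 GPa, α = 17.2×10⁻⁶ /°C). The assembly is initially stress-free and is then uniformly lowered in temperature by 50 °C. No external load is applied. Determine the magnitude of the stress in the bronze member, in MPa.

The bronze has the larger α, so on cooling it would change length more than the invar if both were free. The rigid plates force a common final length, so the bronze is put into tension and the invar into compression, with equal and opposite forces P (no external load).
Compatibility of the two members (thermal + elastic change equal): (α₁ − α₂)ΔT = P·[1/(A₁E₁) + 1/(A₂E₂)].
|α₁ − α₂|·ΔT = 15.8×10⁻⁶ × 50 = 0.00079.
1/(A₁E₁) + 1/(A₂E₂) = 1/(2250×147×10³) + 1/(1500×106×10³) = 9.313×10⁻⁹ N⁻¹.
P = 0.00079 / 9.313×10⁻⁹ = 84830 N = 84.83 kN.
σ_{bronze} = P/A₂ = 84830/1500 = 56.55 MPa, tensile.

σ ≈ 56.6 MPa (tensile)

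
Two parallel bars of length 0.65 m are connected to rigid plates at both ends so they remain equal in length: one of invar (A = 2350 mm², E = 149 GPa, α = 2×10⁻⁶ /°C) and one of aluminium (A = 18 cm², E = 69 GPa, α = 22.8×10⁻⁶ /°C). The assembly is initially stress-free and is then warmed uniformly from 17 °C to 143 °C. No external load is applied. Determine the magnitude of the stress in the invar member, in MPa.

Equilibrium of a rigid end plate with no external load gives equal and opposite internal forces ±P in the two members. Since α_{aluminium} > α_{invar}, heating drives the aluminium into compression and the invar into tension.
Setting the final lengths equal and cancelling L: (α₁ − α₂)ΔT = P/(A₁E₁) + P/(A₂E₂).
|α₁ − α₂|·ΔT = 20.8×10⁻⁶ × 126 = 0.002621.
1/(A₁E₁) + 1/(A₂E₂) = 1/(2350×149×10³) + 1/(1800×69×10³) = 1.091×10⁻⁸ N⁻¹.
So P = 0.002621 / 1.091×10⁻⁸ = 240.3 kN.
σ_{invar} = P/A₁ = 240300/2350 = 102.2 MPa, tensile.

σ ≈ 102 MPa (tensile)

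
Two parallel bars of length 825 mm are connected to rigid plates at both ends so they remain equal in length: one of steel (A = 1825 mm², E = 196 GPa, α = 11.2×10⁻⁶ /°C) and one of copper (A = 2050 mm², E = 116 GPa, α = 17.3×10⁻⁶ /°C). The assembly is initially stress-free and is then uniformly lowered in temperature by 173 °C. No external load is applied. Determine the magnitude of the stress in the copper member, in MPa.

Equilibrium of a rigid end plate with no external load gives equal and opposite internal forces ±P in the two members. Since α_{copper} > α_{steel}, cooling drives the copper into tension and the steel into compression.
Compatibility of the two members (thermal + elastic change equal): (α₁ − α₂)ΔT = P·[1/(A₁E₁) + 1/(A₂E₂)].
|α₁ − α₂|·ΔT = 6.1×10⁻⁶ × 173 = 0.001055.
1/(A₁E₁) + 1/(A₂E₂) = 1/(1825×196×10³) + 1/(2050×116×10³) = 7.001×10⁻⁹ N⁻¹.
P = 0.001055 / 7.001×10⁻⁹ = 150700 N = 150.7 kN.
σ_{copper} = P/A₂ = 150700/2050 = 73.53 MPa, tensile.

σ ≈ 73.5 MPa (tensile)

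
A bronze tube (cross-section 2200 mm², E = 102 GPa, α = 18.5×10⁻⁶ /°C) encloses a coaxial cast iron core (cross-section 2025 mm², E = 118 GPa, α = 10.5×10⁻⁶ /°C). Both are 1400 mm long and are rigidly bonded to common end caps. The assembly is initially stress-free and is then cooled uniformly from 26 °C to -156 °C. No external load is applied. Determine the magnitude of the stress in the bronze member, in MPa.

The bronze has the larger α, so on cooling it would change length more than the cast iron if both were free. The rigid plates force a common final length, so the bronze is put into tension and the cast iron into compression, with equal and opposite forces P (no external load).
Setting the final lengths equal and cancelling L: (α₁ − α₂)ΔT = P/(A₁E₁) + P/(A₂E₂).
|α₁ − α₂|·ΔT = 8×10⁻⁶ × 182 = 0.001456.
1/(A₁E₁) + 1/(A₂E₂) = 1/(2200×102×10³) + 1/(2025×118×10³) = 8.641×10⁻⁹ N⁻¹.
P = 0.001456 / 8.641×10⁻⁹ = 168500 N = 168.5 kN.
σ_{bronze} = P/A₁ = 168500/2200 = 76.59 MPa, tensile.

σ ≈ 76.6 MPa (tensile)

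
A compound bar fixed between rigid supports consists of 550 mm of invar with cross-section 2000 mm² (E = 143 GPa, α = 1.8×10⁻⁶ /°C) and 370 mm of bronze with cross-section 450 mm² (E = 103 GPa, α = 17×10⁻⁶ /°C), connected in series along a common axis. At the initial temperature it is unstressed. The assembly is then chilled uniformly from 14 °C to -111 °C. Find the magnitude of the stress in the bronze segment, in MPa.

σ ≈ 204 MPa (tensile)

If the supports were absent, the total length change would be Σ αᵢΔT Lᵢ = 1.8×10⁻⁶×125×550 + 17×10⁻⁶×125×370 = 0.91 mm.
The rigid supports impose zero overall length change; the single axial force P common to all segments must satisfy P Σ Lᵢ/(AᵢEᵢ) = δ_free.
Σ Lᵢ/(AᵢEᵢ) = 550/(2000×143×10³) + 370/(450×103×10³) = 9.906×10⁻⁶ mm/N.
So P = 0.91 / 9.906×10⁻⁶ = 91.87 kN, tensile.
σ_{bronze} = P / A = 91870 / 450 = 204.1 MPa.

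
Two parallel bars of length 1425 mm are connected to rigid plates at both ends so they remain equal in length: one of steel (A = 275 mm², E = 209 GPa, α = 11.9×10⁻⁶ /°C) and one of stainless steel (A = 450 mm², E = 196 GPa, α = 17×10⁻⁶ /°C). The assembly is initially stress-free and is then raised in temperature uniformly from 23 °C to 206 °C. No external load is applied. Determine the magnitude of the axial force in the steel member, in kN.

The stainless steel has the larger α, so on heating it would change length more than the steel if both were free. The rigid plates force a common final length, so the stainless steel is put into compression and the steel into tension, with equal and opposite forces P (no external load).
Compatibility of the two members (thermal + elastic change equal): (α₁ − α₂)ΔT = P·[1/(A₁E₁) + 1/(A₂E₂)].
|α₁ − α₂|·ΔT = 5.1×10⁻⁶ × 183 = 0.0009333.
1/(A₁E₁) + 1/(A₂E₂) = 1/(275×209×10³) + 1/(450×196×10³) = 2.874×10⁻⁸ N⁻¹.
So P = 0.0009333 / 2.874×10⁻⁸ = 32.48 kN.

P ≈ 32.5 kN (tensile in the steel)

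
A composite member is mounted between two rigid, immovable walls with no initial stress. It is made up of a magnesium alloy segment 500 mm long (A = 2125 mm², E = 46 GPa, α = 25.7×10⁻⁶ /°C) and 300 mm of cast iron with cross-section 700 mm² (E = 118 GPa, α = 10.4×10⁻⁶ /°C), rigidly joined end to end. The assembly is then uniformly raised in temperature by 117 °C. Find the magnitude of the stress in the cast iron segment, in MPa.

σ ≈ 305 MPa (compressive)

With the walls removed the bar would change length by δ_free = Σ αᵢΔT Lᵢ = 25.7×10⁻⁶×117×500 + 10.4×10⁻⁶×117×300 = 1.868 mm.
The rigid supports impose zero overall length change; the single axial force P common to all segments must satisfy P Σ Lᵢ/(AᵢEᵢ) = δ_free.
Σ Lᵢ/(AᵢEᵢ) = 500/(2125×46×10³) + 300/(700×118×10³) = 8.747×10⁻⁶ mm/N.
Hence P = δ_free / Σ(L/AE) = 1.868/8.747×10⁻⁶ = 213.6 kN (compressive).
σ_{cast iron} = P / A = 213600 / 700 = 305.2 MPa.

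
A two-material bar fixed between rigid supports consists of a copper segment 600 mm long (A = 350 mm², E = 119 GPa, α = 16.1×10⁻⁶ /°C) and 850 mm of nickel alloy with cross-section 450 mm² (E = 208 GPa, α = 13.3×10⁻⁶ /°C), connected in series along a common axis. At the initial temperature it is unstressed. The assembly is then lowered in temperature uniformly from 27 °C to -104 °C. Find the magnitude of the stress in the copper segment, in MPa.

If the supports were absent, the total length change would be Σ αᵢΔT Lᵢ = 16.1×10⁻⁶×131×600 + 13.3×10⁻⁶×131×850 = 2.746 mm.
Since the ends are fixed, an axial force P builds up, equal in every segment, with P · Σ Lᵢ/(AᵢEᵢ) = δ_free.
The series flexibility is Σ Lᵢ/(AᵢEᵢ) = 600/(350×119×10³) + 850/(450×208×10³) = 2.349×10⁻⁵ mm/N.
P = 2.746 / 2.349×10⁻⁵ = 116900 N = 116.9 kN, tensile.
σ_{copper} = P / A = 116900 / 350 = 334.1 MPa.

σ ≈ 334 MPa (tensile)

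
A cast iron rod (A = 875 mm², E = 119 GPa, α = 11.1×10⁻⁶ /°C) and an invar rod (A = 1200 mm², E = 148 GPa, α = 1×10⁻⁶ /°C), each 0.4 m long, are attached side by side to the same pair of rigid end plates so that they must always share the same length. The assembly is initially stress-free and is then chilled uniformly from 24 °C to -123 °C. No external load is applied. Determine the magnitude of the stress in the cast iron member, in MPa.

σ ≈ 111 MPa (tensile)

Equilibrium of a rigid end plate with no external load gives equal and opposite internal forces ±P in the two members. Since α_{cast iron} > α_{invar}, cooling drives the cast iron into tension and the invar into compression.
Equating the net (thermal + elastic) strains gives |α₁ − α₂|·ΔT = P·[1/(A₁E₁) + 1/(A₂E₂)].
|α₁ − α₂|·ΔT = 10.1×10⁻⁶ × 147 = 0.001485.
1/(A₁E₁) + 1/(A₂E₂) = 1/(875×119×10³) + 1/(1200×148×10³) = 1.523×10⁻⁸ N⁻¹.
So P = 0.001485 / 1.523×10⁻⁸ = 97.46 kN.
σ_{cast iron} = P/A₁ = 97460/875 = 111.4 MPa, tensile.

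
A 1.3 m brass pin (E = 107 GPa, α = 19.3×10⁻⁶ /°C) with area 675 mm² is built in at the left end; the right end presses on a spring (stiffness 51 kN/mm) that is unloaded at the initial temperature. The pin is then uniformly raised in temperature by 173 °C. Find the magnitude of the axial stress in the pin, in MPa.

σ ≈ 171 MPa (compressive)

If the spring were absent the pin would lengthen by αΔT L = 19.3×10⁻⁶ × 173 × 1300 = 4.341 mm.
Let P be the compressive force at the spring. The pin shortens elastically by PL/(AE) and the spring compresses by P/k; together these equal δ_free.
So P = δ_free / [L/(AE) + 1/k] = 4.341 / [ 1300/(675×107×10³) + 1/(51×10³) ].
P = 4.341 / 3.761×10⁻⁵ = 115400 N.
σ = P/A = 115400/675 = 171 MPa.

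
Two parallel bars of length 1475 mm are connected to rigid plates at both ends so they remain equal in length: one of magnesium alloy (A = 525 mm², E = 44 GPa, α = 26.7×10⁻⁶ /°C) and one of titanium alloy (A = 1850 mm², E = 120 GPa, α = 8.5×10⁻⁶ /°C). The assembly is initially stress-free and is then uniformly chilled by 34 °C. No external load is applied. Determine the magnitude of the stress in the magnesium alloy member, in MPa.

σ ≈ 24.7 MPa (tensile)

Equilibrium of a rigid end plate with no external load gives equal and opposite internal forces ±P in the two members. Since α_{magnesium alloy} > α_{titanium alloy}, cooling drives the magnesium alloy into tension and the titanium alloy into compression.
Equating the net (thermal + elastic) strains gives |α₁ − α₂|·ΔT = P·[1/(A₁E₁) + 1/(A₂E₂)].
|α₁ − α₂|·ΔT = 18.2×10⁻⁶ × 34 = 0.0006188.
1/(A₁E₁) + 1/(A₂E₂) = 1/(525×44×10³) + 1/(1850×120×10³) = 4.779×10⁻⁸ N⁻¹.
So P = 0.0006188 / 4.779×10⁻⁸ = 12.95 kN.
σ_{magnesium alloy} = P/A₁ = 12950/525 = 24.66 MPa, tensile.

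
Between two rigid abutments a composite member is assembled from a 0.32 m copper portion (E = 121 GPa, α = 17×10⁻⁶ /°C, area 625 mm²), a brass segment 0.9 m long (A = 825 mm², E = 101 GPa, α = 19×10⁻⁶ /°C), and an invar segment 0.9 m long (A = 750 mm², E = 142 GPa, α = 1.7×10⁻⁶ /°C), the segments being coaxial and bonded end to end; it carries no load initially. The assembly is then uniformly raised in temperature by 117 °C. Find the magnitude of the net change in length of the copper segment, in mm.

|ΔL| ≈ 0.129 mm

Free thermal expansion of the whole bar: Σ αᵢΔT Lᵢ = 17×10⁻⁶×117×320 + 19×10⁻⁶×117×900 + 1.7×10⁻⁶×117×900 = 2.816 mm.
Since the ends are fixed, an axial force P builds up, equal in every segment, with P · Σ Lᵢ/(AᵢEᵢ) = δ_free.
Σ Lᵢ/(AᵢEᵢ) = 320/(625×121×10³) + 900/(825×101×10³) + 900/(750×142×10³) = 2.348×10⁻⁵ mm/N.
Hence P = δ_free / Σ(L/AE) = 2.816/2.348×10⁻⁵ = 119.9 kN (compressive).
For the copper segment, free thermal change = 17×10⁻⁶×117×320 = 0.6365 mm and elastic change from P = 119900×320/(625×121×10³) = 0.5074 mm; these oppose, so the net change is 0.129 mm (segment lengthens).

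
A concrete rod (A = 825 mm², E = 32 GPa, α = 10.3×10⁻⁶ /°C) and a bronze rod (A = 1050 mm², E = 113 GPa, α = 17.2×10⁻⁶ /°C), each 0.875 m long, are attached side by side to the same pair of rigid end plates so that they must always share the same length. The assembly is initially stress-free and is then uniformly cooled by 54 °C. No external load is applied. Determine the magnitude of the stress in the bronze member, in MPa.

σ ≈ 7.66 MPa (tensile)

Equilibrium of a rigid end plate with no external load gives equal and opposite internal forces ±P in the two members. Since α_{bronze} > α_{concrete}, cooling drives the bronze into tension and the concrete into compression.
Compatibility of the two members (thermal + elastic change equal): (α₁ − α₂)ΔT = P·[1/(A₁E₁) + 1/(A₂E₂)].
|α₁ − α₂|·ΔT = 6.9×10⁻⁶ × 54 = 0.0003726.
1/(A₁E₁) + 1/(A₂E₂) = 1/(825×32×10³) + 1/(1050×113×10³) = 4.631×10⁻⁸ N⁻¹.
P = 0.0003726 / 4.631×10⁻⁸ = 8046 N = 8.046 kN.
σ_{bronze} = P/A₂ = 8046/1050 = 7.663 MPa, tensile.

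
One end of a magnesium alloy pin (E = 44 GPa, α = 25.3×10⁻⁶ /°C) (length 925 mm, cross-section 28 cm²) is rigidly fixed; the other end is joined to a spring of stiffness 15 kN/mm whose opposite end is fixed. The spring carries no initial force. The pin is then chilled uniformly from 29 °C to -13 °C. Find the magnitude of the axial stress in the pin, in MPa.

σ ≈ 4.73 MPa (tensile)

Free thermal contraction: δ_free = αΔT L = 25.3×10⁻⁶ × 42 × 925 = 0.9829 mm.
With a force P in the spring, the elastic change of the pin is PL/(AE) and that of the spring is P/k; compatibility requires their sum to equal δ_free.
P [ L/(AE) + 1/k ] = δ_free → P [ 925/(2800×44×10³) + 1/(15×10³) ] = 0.9829.
P = 0.9829 / 7.417×10⁻⁵ = 13250 N.
σ = P/A = 13250/2800 = 4.733 MPa.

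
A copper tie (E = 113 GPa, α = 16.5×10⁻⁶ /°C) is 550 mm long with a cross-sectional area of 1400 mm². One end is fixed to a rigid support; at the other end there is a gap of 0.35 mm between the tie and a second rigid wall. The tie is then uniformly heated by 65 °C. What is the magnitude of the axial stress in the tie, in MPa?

σ ≈ 49.3 MPa (compressive)

Free thermal elongation = αΔT L = 16.5×10⁻⁶ × 65 × 550 = 0.5899 mm.
The gap closes (δ_free > 0.35 mm) and the wall then resists a further 0.5899 − 0.35 = 0.2399 mm of expansion.
That suppressed elongation corresponds to σ = E·Δ/L = 113×10³ × 0.2399/550 = 49.28 MPa.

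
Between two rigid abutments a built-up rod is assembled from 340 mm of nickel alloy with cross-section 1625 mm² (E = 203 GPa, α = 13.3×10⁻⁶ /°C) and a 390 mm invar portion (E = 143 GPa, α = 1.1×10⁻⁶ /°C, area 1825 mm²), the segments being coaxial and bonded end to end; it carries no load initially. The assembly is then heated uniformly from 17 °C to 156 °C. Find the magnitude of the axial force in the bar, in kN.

If the supports were absent, the total length change would be Σ αᵢΔT Lᵢ = 13.3×10⁻⁶×139×340 + 1.1×10⁻⁶×139×390 = 0.6882 mm.
Since the ends are fixed, an axial force P builds up, equal in every segment, with P · Σ Lᵢ/(AᵢEᵢ) = δ_free.
The series flexibility is Σ Lᵢ/(AᵢEᵢ) = 340/(1625×203×10³) + 390/(1825×143×10³) = 2.525×10⁻⁶ mm/N.
P = 0.6882 / 2.525×10⁻⁶ = 272500 N = 272.5 kN, compressive.

P ≈ 273 kN (compressive)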